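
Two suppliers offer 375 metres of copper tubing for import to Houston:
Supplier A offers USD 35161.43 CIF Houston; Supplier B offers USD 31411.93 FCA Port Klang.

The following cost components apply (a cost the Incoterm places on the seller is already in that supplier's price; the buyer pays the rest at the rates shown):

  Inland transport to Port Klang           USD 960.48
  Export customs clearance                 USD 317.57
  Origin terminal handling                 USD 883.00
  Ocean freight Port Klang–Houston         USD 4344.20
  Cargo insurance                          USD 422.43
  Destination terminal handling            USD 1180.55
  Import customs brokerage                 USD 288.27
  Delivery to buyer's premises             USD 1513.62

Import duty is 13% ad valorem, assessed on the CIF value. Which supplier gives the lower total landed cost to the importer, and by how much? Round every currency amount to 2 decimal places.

Supplier A is cheaper by USD 2147.14

Supplier A (CIF):
The CIF price already equals the CIF value: 35161.43
Import duty = 35161.43 × 13% = 4570.99
Buyer bears (A): 1180.55 + 288.27 + 1513.62 = 2982.44
Landed cost (A) = invoice 35161.43 + 2982.44 + duty 4570.99 = 42714.86
Supplier B (FCA):
CIF value = FCA price + origin terminal + freight + insurance = 31411.93 + 883.00 + 4344.20 + 422.43 = 37061.56
Import duty = 37061.56 × 13% = 4818.00
Buyer bears (B): 883.00 + 4344.20 + 422.43 + 1180.55 + 288.27 + 1513.62 = 8632.07
Landed cost (B) = invoice 31411.93 + 8632.07 + duty 4818.00 = 44862.00
Difference = |42714.86 − 44862.00| = 2147.14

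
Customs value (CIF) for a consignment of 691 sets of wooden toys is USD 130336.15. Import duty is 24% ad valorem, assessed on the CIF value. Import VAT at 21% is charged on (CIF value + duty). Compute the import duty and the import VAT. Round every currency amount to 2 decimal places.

Import duty = 130336.15 × 24% = 31280.68
VAT base = CIF + duty = 130336.15 + 31280.68 = 161616.83
Import VAT = 161616.83 × 21% = 33939.53

Import duty: USD 31280.68; import VAT: USD 33939.53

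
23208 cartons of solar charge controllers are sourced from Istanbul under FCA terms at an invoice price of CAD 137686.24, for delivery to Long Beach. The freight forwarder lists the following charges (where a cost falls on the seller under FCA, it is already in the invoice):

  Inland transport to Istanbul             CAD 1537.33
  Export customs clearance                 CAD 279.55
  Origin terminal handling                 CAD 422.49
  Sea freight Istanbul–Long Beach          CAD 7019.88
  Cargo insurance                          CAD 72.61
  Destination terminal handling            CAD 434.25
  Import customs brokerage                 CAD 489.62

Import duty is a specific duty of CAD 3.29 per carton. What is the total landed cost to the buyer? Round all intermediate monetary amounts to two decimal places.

FCA: the seller delivers export-cleared goods to the carrier; the buyer bears costs from that point.
Already in the invoice (seller's account under FCA): inland to port, export clearance — exclude.
CIF value = FCA price + origin terminal + freight + insurance = 137686.24 + 422.49 + 7019.88 + 72.61 = 145201.22
Import duty = 23208 × 3.29 = 76354.32
Buyer bears: origin terminal 422.49 + freight 7019.88 + insurance 72.61 + destination terminal 434.25 + brokerage 489.62 + duty 76354.32 = 84793.17
Landed cost = invoice 137686.24 + 84793.17 = 222479.41

Total landed cost: CAD 222479.41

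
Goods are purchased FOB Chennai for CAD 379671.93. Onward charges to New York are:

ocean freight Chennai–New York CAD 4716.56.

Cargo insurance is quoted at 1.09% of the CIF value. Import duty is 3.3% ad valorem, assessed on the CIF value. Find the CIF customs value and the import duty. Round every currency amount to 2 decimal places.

CIF value: CAD 388624.50; import duty: CAD 12824.61

Let C be the CIF value. C = FOB price + freight + 1.09% × C
C − 1.09% × C = 379671.93 + 4716.56
0.9891 × C = 384388.49
C = 384388.49 / 0.9891 = 388624.50
Insurance premium = 1.09% × 388624.50 = 4236.01
Import duty = 388624.50 × 3.3% = 12824.61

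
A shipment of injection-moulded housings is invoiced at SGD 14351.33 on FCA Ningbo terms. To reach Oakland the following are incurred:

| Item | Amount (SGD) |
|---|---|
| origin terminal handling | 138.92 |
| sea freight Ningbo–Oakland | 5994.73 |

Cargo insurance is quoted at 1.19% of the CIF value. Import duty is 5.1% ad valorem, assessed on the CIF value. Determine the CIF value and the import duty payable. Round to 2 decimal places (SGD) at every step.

Let C be the CIF value. C = FCA price + pre-shipment costs + freight + 1.19% × C
C − 1.19% × C = 14351.33 + 138.92 + 5994.73
0.9881 × C = 20484.98
C = 20484.98 / 0.9881 = 20731.69
Insurance premium = 1.19% × 20731.69 = 246.71
Import duty = 20731.69 × 5.1% = 1057.32

CIF value: SGD 20731.69; import duty: SGD 1057.32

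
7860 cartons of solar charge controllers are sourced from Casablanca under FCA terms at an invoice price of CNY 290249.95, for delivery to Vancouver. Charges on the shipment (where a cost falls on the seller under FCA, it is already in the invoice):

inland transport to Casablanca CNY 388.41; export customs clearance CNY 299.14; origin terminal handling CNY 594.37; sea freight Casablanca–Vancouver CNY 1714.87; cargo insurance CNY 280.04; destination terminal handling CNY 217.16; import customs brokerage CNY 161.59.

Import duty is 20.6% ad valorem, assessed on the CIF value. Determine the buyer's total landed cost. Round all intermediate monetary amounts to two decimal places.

Total landed cost: CNY 353542.86

FCA: the seller delivers export-cleared goods to the carrier; the buyer bears costs from that point.
Already in the invoice (seller's account under FCA): inland to port, export clearance — exclude.
CIF value = FCA price + origin terminal + freight + insurance = 290249.95 + 594.37 + 1714.87 + 280.04 = 292839.23
Import duty = 292839.23 × 20.6% = 60324.88
Buyer bears: origin terminal 594.37 + freight 1714.87 + insurance 280.04 + destination terminal 217.16 + brokerage 161.59 + duty 60324.88 = 63292.91
Landed cost = invoice 290249.95 + 63292.91 = 353542.86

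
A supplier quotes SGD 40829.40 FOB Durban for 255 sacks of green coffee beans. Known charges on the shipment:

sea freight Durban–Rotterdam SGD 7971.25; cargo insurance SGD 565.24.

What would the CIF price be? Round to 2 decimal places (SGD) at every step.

From FOB to CIF, the seller additionally bears: freight, insurance.
CIF price = 40829.40 + 7971.25 + 565.24 = 49365.89

CIF price: SGD 49365.89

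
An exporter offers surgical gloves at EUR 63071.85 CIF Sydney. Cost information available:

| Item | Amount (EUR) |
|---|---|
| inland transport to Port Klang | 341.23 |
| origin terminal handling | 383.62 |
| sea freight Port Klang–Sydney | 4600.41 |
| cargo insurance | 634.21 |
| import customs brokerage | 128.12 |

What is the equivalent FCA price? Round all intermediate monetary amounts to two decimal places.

FCA price: EUR 57453.61

Not relevant to the conversion: inland to port — on the seller under both CIF and FCA; already in the CIF price and stays in the FCA price. brokerage — on the buyer under both terms; not part of either seller's price.
From CIF to FCA, the seller no longer bears: origin terminal, freight, insurance.
FCA price = 63071.85 − 383.62 − 4600.41 − 634.21 = 57453.61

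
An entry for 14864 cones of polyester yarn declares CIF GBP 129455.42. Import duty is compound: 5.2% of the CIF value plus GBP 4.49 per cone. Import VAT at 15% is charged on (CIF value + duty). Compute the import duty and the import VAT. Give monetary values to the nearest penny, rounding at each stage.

Ad valorem component: 129455.42 × 5.2% = 6731.68
Specific component: 14864 × 4.49 = 66739.36
Import duty = 6731.68 + 66739.36 = 73471.04
VAT base = CIF + duty = 129455.42 + 73471.04 = 202926.46
Import VAT = 202926.46 × 15% = 30438.97

Import duty: GBP 73471.04; import VAT: GBP 30438.97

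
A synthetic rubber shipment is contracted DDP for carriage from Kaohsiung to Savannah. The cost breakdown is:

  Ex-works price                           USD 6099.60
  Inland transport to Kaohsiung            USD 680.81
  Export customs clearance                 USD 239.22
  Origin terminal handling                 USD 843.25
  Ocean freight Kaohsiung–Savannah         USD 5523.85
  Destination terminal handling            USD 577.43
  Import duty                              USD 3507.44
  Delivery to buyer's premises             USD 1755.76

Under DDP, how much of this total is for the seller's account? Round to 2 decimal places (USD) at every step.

Seller's account: USD 19227.36

DDP: the seller bears all costs including import duty.
Seller's account: goods 6099.60 + inland to port 680.81 + export clearance 239.22 + origin terminal 843.25 + freight 5523.85 + destination terminal 577.43 + duty 3507.44 + delivery 1755.76 = 19227.36
Buyer's account: 0.00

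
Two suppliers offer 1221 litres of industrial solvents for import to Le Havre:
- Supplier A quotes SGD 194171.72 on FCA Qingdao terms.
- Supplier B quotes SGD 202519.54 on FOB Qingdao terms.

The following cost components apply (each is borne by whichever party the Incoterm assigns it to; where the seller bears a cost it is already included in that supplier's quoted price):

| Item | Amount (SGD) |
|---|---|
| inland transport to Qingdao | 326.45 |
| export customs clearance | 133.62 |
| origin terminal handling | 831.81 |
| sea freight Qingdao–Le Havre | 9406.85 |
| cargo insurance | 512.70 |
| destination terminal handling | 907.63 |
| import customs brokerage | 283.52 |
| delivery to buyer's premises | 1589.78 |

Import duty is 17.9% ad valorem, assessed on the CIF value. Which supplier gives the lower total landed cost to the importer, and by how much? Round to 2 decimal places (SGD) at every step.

Supplier A is cheaper by SGD 8861.38

Supplier A (FCA):
CIF value = FCA price + origin terminal + freight + insurance = 194171.72 + 831.81 + 9406.85 + 512.70 = 204923.08
Import duty = 204923.08 × 17.9% = 36681.23
Buyer bears (A): 831.81 + 9406.85 + 512.70 + 907.63 + 283.52 + 1589.78 = 13532.29
Landed cost (A) = invoice 194171.72 + 13532.29 + duty 36681.23 = 244385.24
Supplier B (FOB):
CIF value = FOB price + freight + insurance = 202519.54 + 9406.85 + 512.70 = 212439.09
Import duty = 212439.09 × 17.9% = 38026.60
Buyer bears (B): 9406.85 + 512.70 + 907.63 + 283.52 + 1589.78 = 12700.48
Landed cost (B) = invoice 202519.54 + 12700.48 + duty 38026.60 = 253246.62
Difference = |244385.24 − 253246.62| = 8861.38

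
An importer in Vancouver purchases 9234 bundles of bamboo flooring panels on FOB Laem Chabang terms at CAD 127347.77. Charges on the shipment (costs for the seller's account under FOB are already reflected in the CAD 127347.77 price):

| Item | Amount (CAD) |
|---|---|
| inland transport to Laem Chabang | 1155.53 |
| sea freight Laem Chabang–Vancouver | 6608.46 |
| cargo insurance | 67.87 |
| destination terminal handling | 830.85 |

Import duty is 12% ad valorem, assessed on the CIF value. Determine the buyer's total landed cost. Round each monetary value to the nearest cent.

FOB: the seller bears costs until goods are on board at the origin port; the buyer bears freight, insurance and all costs thereafter.
Already in the invoice (seller's account under FOB): inland to port — exclude.
CIF value = FOB price + freight + insurance = 127347.77 + 6608.46 + 67.87 = 134024.10
Import duty = 134024.10 × 12% = 16082.89
Buyer bears: freight 6608.46 + insurance 67.87 + destination terminal 830.85 + duty 16082.89 = 23590.07
Landed cost = invoice 127347.77 + 23590.07 = 150937.84

Total landed cost: CAD 150937.84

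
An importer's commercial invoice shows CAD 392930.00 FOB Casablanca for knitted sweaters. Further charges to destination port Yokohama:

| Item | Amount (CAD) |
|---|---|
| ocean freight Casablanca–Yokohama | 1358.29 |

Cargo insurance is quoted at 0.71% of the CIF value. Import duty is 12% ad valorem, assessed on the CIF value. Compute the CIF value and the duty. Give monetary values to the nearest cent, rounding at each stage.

CIF value: CAD 397107.76; import duty: CAD 47652.93

Let C be the CIF value. C = FOB price + freight + 0.71% × C
C − 0.71% × C = 392930.00 + 1358.29
0.9929 × C = 394288.29
C = 394288.29 / 0.9929 = 397107.76
Insurance premium = 0.71% × 397107.76 = 2819.47
Import duty = 397107.76 × 12% = 47652.93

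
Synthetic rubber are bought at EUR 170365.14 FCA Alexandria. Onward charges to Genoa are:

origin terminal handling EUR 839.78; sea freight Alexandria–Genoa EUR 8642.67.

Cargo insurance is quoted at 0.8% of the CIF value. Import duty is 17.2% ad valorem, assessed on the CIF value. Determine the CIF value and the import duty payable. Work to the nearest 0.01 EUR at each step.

CIF value: EUR 181297.97; import duty: EUR 31183.25

Let C be the CIF value. C = FCA price + pre-shipment costs + freight + 0.8% × C
C − 0.8% × C = 170365.14 + 839.78 + 8642.67
0.992 × C = 179847.59
C = 179847.59 / 0.992 = 181297.97
Insurance premium = 0.8% × 181297.97 = 1450.38
Import duty = 181297.97 × 17.2% = 31183.25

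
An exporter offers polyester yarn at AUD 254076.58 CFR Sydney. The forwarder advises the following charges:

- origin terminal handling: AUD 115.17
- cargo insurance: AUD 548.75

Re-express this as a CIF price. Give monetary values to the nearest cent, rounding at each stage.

CIF price: AUD 254625.33

Not relevant to the conversion: origin terminal — on the seller under both CFR and CIF; already in the CFR price and stays in the CIF price.
From CFR to CIF, the seller additionally bears: insurance.
CIF price = 254076.58 + 548.75 = 254625.33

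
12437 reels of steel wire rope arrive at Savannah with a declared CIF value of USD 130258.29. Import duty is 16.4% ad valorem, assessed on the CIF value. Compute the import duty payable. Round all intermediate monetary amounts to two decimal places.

Import duty = 130258.29 × 16.4% = 21362.36

Import duty: USD 21362.36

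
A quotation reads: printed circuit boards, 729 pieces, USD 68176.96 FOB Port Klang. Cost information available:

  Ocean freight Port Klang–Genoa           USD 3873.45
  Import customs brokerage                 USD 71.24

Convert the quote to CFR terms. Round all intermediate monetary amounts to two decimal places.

CFR price: USD 72050.41

Not relevant to the conversion: brokerage — on the buyer under both terms; not part of either seller's price.
From FOB to CFR, the seller additionally bears: freight.
CFR price = 68176.96 + 3873.45 = 72050.41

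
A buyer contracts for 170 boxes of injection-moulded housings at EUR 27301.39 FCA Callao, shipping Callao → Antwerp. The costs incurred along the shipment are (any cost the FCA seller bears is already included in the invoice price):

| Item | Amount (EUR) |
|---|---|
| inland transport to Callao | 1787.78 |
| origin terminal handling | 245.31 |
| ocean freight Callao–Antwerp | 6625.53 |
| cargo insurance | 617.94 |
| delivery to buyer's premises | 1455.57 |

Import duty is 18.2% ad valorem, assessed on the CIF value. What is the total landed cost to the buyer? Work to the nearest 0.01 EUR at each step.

FCA: the seller delivers export-cleared goods to the carrier; the buyer bears costs from that point.
Already in the invoice (seller's account under FCA): inland to port — exclude.
CIF value = FCA price + origin terminal + freight + insurance = 27301.39 + 245.31 + 6625.53 + 617.94 = 34790.17
Import duty = 34790.17 × 18.2% = 6331.81
Buyer bears: origin terminal 245.31 + freight 6625.53 + insurance 617.94 + delivery 1455.57 + duty 6331.81 = 15276.16
Landed cost = invoice 27301.39 + 15276.16 = 42577.55

Total landed cost: EUR 42577.55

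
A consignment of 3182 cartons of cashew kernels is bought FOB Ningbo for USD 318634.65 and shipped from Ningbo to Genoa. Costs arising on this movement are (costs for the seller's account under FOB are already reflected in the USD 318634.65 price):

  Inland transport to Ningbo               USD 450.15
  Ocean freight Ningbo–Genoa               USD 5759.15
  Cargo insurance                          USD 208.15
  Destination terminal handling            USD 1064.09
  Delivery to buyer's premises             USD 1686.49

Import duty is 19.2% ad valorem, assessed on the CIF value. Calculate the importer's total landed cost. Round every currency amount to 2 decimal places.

FOB: the seller bears costs until goods are on board at the origin port; the buyer bears freight, insurance and all costs thereafter.
Already in the invoice (seller's account under FOB): inland to port — exclude.
CIF value = FOB price + freight + insurance = 318634.65 + 5759.15 + 208.15 = 324601.95
Import duty = 324601.95 × 19.2% = 62323.57
Buyer bears: freight 5759.15 + insurance 208.15 + destination terminal 1064.09 + delivery 1686.49 + duty 62323.57 = 71041.45
Landed cost = invoice 318634.65 + 71041.45 = 389676.10

Total landed cost: USD 389676.10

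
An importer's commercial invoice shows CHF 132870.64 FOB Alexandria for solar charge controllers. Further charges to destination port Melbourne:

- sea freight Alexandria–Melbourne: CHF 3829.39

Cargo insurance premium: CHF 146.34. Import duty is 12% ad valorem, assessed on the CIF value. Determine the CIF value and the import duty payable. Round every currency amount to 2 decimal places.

CIF value: CHF 136846.37; import duty: CHF 16421.56

CIF = FOB price + freight + insurance
CIF = 132870.64 + 3829.39 + 146.34 = 136846.37
Import duty = 136846.37 × 12% = 16421.56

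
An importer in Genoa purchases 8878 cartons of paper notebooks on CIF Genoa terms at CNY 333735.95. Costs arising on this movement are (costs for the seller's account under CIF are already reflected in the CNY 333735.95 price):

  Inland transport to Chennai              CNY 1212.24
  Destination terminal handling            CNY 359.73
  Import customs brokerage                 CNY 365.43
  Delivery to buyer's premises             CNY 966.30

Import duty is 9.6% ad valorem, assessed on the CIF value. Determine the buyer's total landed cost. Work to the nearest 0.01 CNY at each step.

CIF: the seller pays costs through ocean freight and marine insurance to the destination port.
Already in the invoice (seller's account under CIF): inland to port — exclude.
The CIF price already equals the CIF value: 333735.95
Import duty = 333735.95 × 9.6% = 32038.65
Buyer bears: destination terminal 359.73 + brokerage 365.43 + delivery 966.30 + duty 32038.65 = 33730.11
Landed cost = invoice 333735.95 + 33730.11 = 367466.06

Total landed cost: CNY 367466.06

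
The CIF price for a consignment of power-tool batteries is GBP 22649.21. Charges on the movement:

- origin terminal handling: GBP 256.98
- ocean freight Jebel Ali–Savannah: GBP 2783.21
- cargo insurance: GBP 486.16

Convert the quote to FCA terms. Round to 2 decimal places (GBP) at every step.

FCA price: GBP 19122.86

From CIF to FCA, the seller no longer bears: origin terminal, freight, insurance.
FCA price = 22649.21 − 256.98 − 2783.21 − 486.16 = 19122.86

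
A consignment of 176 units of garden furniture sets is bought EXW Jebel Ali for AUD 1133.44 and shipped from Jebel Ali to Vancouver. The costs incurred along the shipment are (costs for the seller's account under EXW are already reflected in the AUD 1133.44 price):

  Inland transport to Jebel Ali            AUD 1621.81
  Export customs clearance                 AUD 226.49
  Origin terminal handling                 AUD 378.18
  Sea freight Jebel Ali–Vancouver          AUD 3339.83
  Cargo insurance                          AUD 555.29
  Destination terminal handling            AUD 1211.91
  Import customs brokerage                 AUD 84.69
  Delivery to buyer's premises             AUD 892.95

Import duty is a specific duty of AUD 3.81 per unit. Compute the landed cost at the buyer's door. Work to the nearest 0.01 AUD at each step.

EXW: the seller makes goods available at their premises; the buyer bears all onward costs.
CIF value = EXW price + inland to port + export clearance + origin terminal + freight + insurance = 1133.44 + 1621.81 + 226.49 + 378.18 + 3339.83 + 555.29 = 7255.04
Import duty = 176 × 3.81 = 670.56
Buyer bears: inland to port 1621.81 + export clearance 226.49 + origin terminal 378.18 + freight 3339.83 + insurance 555.29 + destination terminal 1211.91 + brokerage 84.69 + delivery 892.95 + duty 670.56 = 8981.71
Landed cost = invoice 1133.44 + 8981.71 = 10115.15

Total landed cost: AUD 10115.15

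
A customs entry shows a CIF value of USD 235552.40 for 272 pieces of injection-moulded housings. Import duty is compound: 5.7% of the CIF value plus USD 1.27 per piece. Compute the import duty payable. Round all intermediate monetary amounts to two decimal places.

Ad valorem component: 235552.40 × 5.7% = 13426.49
Specific component: 272 × 1.27 = 345.44
Import duty = 13426.49 + 345.44 = 13771.93

Import duty: USD 13771.93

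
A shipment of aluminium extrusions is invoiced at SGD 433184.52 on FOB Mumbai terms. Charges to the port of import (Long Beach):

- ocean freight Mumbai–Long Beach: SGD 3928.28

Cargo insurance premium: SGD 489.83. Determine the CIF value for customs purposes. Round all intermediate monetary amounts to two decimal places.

CIF value: SGD 437602.63

CIF = FOB price + freight + insurance
CIF = 433184.52 + 3928.28 + 489.83 = 437602.63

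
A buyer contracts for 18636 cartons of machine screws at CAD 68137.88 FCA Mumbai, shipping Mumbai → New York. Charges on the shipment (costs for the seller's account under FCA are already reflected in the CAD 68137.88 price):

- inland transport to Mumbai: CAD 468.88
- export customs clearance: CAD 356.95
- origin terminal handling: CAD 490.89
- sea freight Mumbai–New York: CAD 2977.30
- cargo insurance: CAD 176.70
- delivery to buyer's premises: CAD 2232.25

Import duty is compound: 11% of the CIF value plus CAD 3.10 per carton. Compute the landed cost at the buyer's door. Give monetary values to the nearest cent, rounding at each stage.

Total landed cost: CAD 139682.72

FCA: the seller delivers export-cleared goods to the carrier; the buyer bears costs from that point.
Already in the invoice (seller's account under FCA): inland to port, export clearance — exclude.
CIF value = FCA price + origin terminal + freight + insurance = 68137.88 + 490.89 + 2977.30 + 176.70 = 71782.77
Ad valorem component: 71782.77 × 11% = 7896.10
Specific component: 18636 × 3.10 = 57771.60
Import duty = 7896.10 + 57771.60 = 65667.70
Buyer bears: origin terminal 490.89 + freight 2977.30 + insurance 176.70 + delivery 2232.25 + duty 65667.70 = 71544.84
Landed cost = invoice 68137.88 + 71544.84 = 139682.72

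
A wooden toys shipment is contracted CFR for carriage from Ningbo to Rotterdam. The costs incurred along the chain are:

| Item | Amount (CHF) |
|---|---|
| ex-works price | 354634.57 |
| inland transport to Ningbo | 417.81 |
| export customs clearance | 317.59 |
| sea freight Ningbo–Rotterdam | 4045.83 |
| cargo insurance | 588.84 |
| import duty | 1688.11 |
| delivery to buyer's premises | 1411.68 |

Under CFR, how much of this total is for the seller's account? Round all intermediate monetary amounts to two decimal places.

Seller's account: CHF 359415.80

CFR: the seller pays costs through ocean freight to the destination port, but not insurance.
Seller's account: goods 354634.57 + inland to port 417.81 + export clearance 317.59 + freight 4045.83 = 359415.80
Buyer's account: insurance 588.84 + duty 1688.11 + delivery 1411.68 = 3688.63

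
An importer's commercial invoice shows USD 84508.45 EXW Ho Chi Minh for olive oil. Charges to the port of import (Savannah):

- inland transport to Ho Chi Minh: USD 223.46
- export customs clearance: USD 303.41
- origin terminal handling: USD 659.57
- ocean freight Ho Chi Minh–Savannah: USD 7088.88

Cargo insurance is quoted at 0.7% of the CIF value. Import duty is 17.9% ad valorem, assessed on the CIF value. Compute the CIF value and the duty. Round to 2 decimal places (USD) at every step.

CIF value: USD 93437.83; import duty: USD 16725.37

Let C be the CIF value. C = EXW price + pre-shipment costs + freight + 0.7% × C
C − 0.7% × C = 84508.45 + 223.46 + 303.41 + 659.57 + 7088.88
0.993 × C = 92783.77
C = 92783.77 / 0.993 = 93437.83
Insurance premium = 0.7% × 93437.83 = 654.06
Import duty = 93437.83 × 17.9% = 16725.37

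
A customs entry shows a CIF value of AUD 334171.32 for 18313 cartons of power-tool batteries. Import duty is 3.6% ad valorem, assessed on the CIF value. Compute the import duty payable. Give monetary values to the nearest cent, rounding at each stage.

Import duty: AUD 12030.17

Import duty = 334171.32 × 3.6% = 12030.17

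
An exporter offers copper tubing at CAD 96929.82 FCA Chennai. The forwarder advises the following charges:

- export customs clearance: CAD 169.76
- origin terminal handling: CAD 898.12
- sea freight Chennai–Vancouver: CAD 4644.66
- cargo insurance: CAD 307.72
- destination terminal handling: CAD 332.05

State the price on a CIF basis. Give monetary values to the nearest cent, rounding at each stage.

Not relevant to the conversion: export clearance — on the seller under both FCA and CIF; already in the FCA price and stays in the CIF price. destination terminal — on the buyer under both terms; not part of either seller's price.
From FCA to CIF, the seller additionally bears: origin terminal, freight, insurance.
CIF price = 96929.82 + 898.12 + 4644.66 + 307.72 = 102780.32

CIF price: CAD 102780.32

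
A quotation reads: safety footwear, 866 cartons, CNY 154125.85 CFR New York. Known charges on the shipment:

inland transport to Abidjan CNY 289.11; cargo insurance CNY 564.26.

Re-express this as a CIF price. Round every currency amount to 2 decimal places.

CIF price: CNY 154690.11

Not relevant to the conversion: inland to port — on the seller under both CFR and CIF; already in the CFR price and stays in the CIF price.
From CFR to CIF, the seller additionally bears: insurance.
CIF price = 154125.85 + 564.26 = 154690.11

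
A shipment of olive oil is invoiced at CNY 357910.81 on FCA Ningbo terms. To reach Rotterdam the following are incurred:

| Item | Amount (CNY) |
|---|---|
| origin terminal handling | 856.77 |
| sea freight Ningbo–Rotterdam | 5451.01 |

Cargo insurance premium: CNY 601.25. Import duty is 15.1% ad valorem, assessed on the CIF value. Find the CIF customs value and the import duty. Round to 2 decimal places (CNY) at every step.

CIF = FCA price + pre-shipment costs + freight + insurance
CIF = 357910.81 + 856.77 + 5451.01 + 601.25 = 364819.84
Import duty = 364819.84 × 15.1% = 55087.80

CIF value: CNY 364819.84; import duty: CNY 55087.80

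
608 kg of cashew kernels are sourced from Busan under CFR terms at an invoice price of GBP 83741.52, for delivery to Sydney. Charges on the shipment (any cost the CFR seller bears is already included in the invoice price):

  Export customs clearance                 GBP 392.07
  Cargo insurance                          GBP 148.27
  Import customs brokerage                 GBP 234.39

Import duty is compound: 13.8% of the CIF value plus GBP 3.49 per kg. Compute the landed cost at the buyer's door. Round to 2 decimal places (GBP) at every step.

Total landed cost: GBP 97822.89

CFR: the seller pays costs through ocean freight to the destination port, but not insurance.
Already in the invoice (seller's account under CFR): export clearance — exclude.
CIF value = CFR price + insurance = 83741.52 + 148.27 = 83889.79
Ad valorem component: 83889.79 × 13.8% = 11576.79
Specific component: 608 × 3.49 = 2121.92
Import duty = 11576.79 + 2121.92 = 13698.71
Buyer bears: insurance 148.27 + brokerage 234.39 + duty 13698.71 = 14081.37
Landed cost = invoice 83741.52 + 14081.37 = 97822.89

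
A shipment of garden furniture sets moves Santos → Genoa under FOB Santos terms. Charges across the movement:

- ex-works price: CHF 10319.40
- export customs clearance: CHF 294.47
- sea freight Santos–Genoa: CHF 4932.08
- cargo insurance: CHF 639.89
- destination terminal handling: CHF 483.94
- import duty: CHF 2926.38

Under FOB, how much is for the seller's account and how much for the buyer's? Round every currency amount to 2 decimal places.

FOB: the seller bears costs until goods are on board at the origin port; the buyer bears freight, insurance and all costs thereafter.
Seller's account: goods 10319.40 + export clearance 294.47 = 10613.87
Buyer's account: freight 4932.08 + insurance 639.89 + destination terminal 483.94 + duty 2926.38 = 8982.29

Seller: CHF 10613.87; buyer: CHF 8982.29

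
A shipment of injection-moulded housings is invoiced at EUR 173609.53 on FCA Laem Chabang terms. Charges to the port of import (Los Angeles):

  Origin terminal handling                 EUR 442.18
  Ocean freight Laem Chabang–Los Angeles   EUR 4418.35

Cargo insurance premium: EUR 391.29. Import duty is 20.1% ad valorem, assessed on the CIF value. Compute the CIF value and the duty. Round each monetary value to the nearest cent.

CIF = FCA price + pre-shipment costs + freight + insurance
CIF = 173609.53 + 442.18 + 4418.35 + 391.29 = 178861.35
Import duty = 178861.35 × 20.1% = 35951.13

CIF value: EUR 178861.35; import duty: EUR 35951.13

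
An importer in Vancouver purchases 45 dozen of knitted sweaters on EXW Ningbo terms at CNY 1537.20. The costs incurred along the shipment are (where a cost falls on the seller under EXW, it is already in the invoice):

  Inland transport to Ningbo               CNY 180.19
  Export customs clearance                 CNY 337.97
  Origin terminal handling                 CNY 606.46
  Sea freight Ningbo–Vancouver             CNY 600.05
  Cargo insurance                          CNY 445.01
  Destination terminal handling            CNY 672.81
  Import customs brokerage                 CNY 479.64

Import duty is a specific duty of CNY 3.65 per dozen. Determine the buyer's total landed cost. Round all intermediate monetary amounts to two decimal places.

Total landed cost: CNY 5023.58

EXW: the seller makes goods available at their premises; the buyer bears all onward costs.
CIF value = EXW price + inland to port + export clearance + origin terminal + freight + insurance = 1537.20 + 180.19 + 337.97 + 606.46 + 600.05 + 445.01 = 3706.88
Import duty = 45 × 3.65 = 164.25
Buyer bears: inland to port 180.19 + export clearance 337.97 + origin terminal 606.46 + freight 600.05 + insurance 445.01 + destination terminal 672.81 + brokerage 479.64 + duty 164.25 = 3486.38
Landed cost = invoice 1537.20 + 3486.38 = 5023.58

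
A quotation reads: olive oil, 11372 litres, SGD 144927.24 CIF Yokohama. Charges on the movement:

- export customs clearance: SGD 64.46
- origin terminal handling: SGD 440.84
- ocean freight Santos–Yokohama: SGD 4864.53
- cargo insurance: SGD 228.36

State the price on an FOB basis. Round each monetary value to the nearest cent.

FOB price: SGD 139834.35

Not relevant to the conversion: export clearance, origin terminal — on the seller under both CIF and FOB; already in the CIF price and stays in the FOB price.
From CIF to FOB, the seller no longer bears: freight, insurance.
FOB price = 144927.24 − 4864.53 − 228.36 = 139834.35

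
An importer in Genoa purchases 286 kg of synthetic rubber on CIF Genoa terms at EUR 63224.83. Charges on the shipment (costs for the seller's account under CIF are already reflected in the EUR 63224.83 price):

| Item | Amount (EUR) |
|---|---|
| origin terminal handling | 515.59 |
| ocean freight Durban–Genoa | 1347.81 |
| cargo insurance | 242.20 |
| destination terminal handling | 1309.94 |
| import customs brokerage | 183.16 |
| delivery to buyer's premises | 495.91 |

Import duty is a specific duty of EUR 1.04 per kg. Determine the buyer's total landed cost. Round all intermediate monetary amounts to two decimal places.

CIF: the seller pays costs through ocean freight and marine insurance to the destination port.
Already in the invoice (seller's account under CIF): origin terminal, freight, insurance — exclude.
The CIF price already equals the CIF value: 63224.83
Import duty = 286 × 1.04 = 297.44
Buyer bears: destination terminal 1309.94 + brokerage 183.16 + delivery 495.91 + duty 297.44 = 2286.45
Landed cost = invoice 63224.83 + 2286.45 = 65511.28

Total landed cost: EUR 65511.28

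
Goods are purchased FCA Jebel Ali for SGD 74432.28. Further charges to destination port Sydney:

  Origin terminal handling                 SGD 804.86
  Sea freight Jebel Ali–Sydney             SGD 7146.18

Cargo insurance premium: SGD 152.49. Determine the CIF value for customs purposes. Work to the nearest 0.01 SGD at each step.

CIF value: SGD 82535.81

CIF = FCA price + pre-shipment costs + freight + insurance
CIF = 74432.28 + 804.86 + 7146.18 + 152.49 = 82535.81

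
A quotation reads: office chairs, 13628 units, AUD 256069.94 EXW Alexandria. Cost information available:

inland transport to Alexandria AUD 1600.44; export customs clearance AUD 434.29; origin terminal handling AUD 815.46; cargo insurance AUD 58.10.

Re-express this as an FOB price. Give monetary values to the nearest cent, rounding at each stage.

FOB price: AUD 258920.13

Not relevant to the conversion: insurance — on the buyer under both terms; not part of either seller's price.
From EXW to FOB, the seller additionally bears: inland to port, export clearance, origin terminal.
FOB price = 256069.94 + 1600.44 + 434.29 + 815.46 = 258920.13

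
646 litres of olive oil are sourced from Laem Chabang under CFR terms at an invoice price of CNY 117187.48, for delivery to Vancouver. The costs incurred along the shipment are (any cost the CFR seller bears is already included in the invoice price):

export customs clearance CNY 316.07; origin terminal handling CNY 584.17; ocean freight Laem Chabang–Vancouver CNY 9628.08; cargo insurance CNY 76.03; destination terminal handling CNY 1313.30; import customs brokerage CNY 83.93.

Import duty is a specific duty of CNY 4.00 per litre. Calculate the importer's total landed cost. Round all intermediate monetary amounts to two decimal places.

Total landed cost: CNY 121244.74

CFR: the seller pays costs through ocean freight to the destination port, but not insurance.
Already in the invoice (seller's account under CFR): export clearance, origin terminal, freight — exclude.
CIF value = CFR price + insurance = 117187.48 + 76.03 = 117263.51
Import duty = 646 × 4.00 = 2584.00
Buyer bears: insurance 76.03 + destination terminal 1313.30 + brokerage 83.93 + duty 2584.00 = 4057.26
Landed cost = invoice 117187.48 + 4057.26 = 121244.74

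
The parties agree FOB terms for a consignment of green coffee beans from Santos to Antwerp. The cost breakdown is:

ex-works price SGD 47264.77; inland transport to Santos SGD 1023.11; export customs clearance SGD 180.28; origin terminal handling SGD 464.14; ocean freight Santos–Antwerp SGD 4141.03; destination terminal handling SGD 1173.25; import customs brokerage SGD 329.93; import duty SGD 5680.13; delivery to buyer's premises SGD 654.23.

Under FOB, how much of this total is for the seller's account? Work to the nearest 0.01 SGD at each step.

FOB: the seller bears costs until goods are on board at the origin port; the buyer bears freight, insurance and all costs thereafter.
Seller's account: goods 47264.77 + inland to port 1023.11 + export clearance 180.28 + origin terminal 464.14 = 48932.30
Buyer's account: freight 4141.03 + destination terminal 1173.25 + brokerage 329.93 + duty 5680.13 + delivery 654.23 = 11978.57

Seller's account: SGD 48932.30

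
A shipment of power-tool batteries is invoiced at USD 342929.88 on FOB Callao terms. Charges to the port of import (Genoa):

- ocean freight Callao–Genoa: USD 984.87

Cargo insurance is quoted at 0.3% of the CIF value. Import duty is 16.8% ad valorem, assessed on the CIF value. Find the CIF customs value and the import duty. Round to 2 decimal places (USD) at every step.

Let C be the CIF value. C = FOB price + freight + 0.3% × C
C − 0.3% × C = 342929.88 + 984.87
0.997 × C = 343914.75
C = 343914.75 / 0.997 = 344949.60
Insurance premium = 0.3% × 344949.60 = 1034.85
Import duty = 344949.60 × 16.8% = 57951.53

CIF value: USD 344949.60; import duty: USD 57951.53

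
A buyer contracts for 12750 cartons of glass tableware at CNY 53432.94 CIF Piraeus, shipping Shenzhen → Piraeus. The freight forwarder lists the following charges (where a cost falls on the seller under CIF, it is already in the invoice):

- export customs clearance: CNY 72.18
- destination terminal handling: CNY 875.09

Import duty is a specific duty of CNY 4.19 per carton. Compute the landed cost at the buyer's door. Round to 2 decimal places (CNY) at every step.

CIF: the seller pays costs through ocean freight and marine insurance to the destination port.
Already in the invoice (seller's account under CIF): export clearance — exclude.
The CIF price already equals the CIF value: 53432.94
Import duty = 12750 × 4.19 = 53422.50
Buyer bears: destination terminal 875.09 + duty 53422.50 = 54297.59
Landed cost = invoice 53432.94 + 54297.59 = 107730.53

Total landed cost: CNY 107730.53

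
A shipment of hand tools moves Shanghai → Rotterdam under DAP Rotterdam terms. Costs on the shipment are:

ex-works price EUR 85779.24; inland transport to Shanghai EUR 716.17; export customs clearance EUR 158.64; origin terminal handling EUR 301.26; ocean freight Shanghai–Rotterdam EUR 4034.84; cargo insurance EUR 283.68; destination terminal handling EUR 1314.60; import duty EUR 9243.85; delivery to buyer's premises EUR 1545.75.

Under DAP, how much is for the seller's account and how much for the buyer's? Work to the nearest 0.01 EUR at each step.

Seller: EUR 94134.18; buyer: EUR 9243.85

DAP: the seller bears all costs to the named destination except import duty and clearance.
Seller's account: goods 85779.24 + inland to port 716.17 + export clearance 158.64 + origin terminal 301.26 + freight 4034.84 + insurance 283.68 + destination terminal 1314.60 + delivery 1545.75 = 94134.18
Buyer's account: duty 9243.85 = 9243.85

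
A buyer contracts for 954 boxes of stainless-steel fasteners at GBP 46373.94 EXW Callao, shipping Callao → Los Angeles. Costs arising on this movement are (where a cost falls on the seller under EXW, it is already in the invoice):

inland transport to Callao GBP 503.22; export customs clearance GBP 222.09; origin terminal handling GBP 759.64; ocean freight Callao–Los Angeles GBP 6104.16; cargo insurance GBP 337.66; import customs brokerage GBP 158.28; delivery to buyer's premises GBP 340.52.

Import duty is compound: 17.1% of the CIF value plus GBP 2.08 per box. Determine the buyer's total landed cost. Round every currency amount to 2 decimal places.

Total landed cost: GBP 66069.25

EXW: the seller makes goods available at their premises; the buyer bears all onward costs.
CIF value = EXW price + inland to port + export clearance + origin terminal + freight + insurance = 46373.94 + 503.22 + 222.09 + 759.64 + 6104.16 + 337.66 = 54300.71
Ad valorem component: 54300.71 × 17.1% = 9285.42
Specific component: 954 × 2.08 = 1984.32
Import duty = 9285.42 + 1984.32 = 11269.74
Buyer bears: inland to port 503.22 + export clearance 222.09 + origin terminal 759.64 + freight 6104.16 + insurance 337.66 + brokerage 158.28 + delivery 340.52 + duty 11269.74 = 19695.31
Landed cost = invoice 46373.94 + 19695.31 = 66069.25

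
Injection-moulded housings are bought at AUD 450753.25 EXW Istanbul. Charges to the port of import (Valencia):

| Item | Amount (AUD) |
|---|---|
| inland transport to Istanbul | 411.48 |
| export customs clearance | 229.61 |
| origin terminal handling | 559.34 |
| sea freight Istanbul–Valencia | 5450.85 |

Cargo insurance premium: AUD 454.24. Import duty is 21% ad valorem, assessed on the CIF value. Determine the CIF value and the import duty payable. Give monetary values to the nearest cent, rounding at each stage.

CIF value: AUD 457858.77; import duty: AUD 96150.34

CIF = EXW price + pre-shipment costs + freight + insurance
CIF = 450753.25 + 411.48 + 229.61 + 559.34 + 5450.85 + 454.24 = 457858.77
Import duty = 457858.77 × 21% = 96150.34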